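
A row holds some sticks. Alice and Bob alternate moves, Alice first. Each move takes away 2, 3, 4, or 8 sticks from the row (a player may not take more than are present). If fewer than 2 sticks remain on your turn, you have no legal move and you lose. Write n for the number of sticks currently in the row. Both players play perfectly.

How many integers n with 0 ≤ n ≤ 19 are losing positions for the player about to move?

Compute win/loss labels from the base case upward. A position with no move is L. Any other position is W if it can reach an L in one move, else L.
n=0: no move → L
n=1: no move → L
n=2: W (go to 0, an L position)
n=3: W (go to 1, an L position)
n=4: W (go to 1, an L position)
n=5: W (go to 1, an L position)
n=6: L (options 4(W), 3(W), 2(W) are all W)
n=7: L (options 5(W), 4(W), 3(W) are all W)
n=8: W (go to 6, an L position)
n=9: W (go to 7, an L position)
n=10: W (go to 7, an L position)
n=11: W (go to 7, an L position)
n=12: L (options 10(W), 9(W), 8(W), 4(W) are all W)
n=13: L (options 11(W), 10(W), 9(W), 5(W) are all W)
n=14: W (go to 12, an L position)
n=15: W (go to 13, an L position)
n=16: W (go to 13, an L position)
n=17: W (go to 13, an L position)
n=18: L (options 16(W), 15(W), 14(W), 10(W) are all W)
n=19: L (options 17(W), 16(W), 15(W), 11(W) are all W)
L entries with 0 ≤ n ≤ 19: n = 0, 1, 6, 7, 12, 13, 18, 19; that makes 8.

8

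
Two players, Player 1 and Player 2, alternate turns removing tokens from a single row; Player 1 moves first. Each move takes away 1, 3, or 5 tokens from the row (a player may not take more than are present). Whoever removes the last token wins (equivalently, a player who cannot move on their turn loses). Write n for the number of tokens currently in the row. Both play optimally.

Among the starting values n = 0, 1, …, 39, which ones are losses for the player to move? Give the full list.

0, 2, 4, 6, 8, 10, 12, 14, 16, 18, 20, 22, 24, 26, 28, 30, 32, 34, 36, 38

Work bottom-up. With no move the player to move loses. Otherwise the position is W if at least one move leads to an L position for the opponent, and L if every move leads to a W.
n=0: no move → L
n=1: →0(L), so W
n=2: →1(W) only, which is W, so L
n=3: →2(L), so W
n=4: →3(W), 1(W) — all W, so L
n=5: →4(L), so W
n=6: →5(W), 3(W), 1(W) — all W, so L
n=7: →6(L), so W
n=8: →7(W), 5(W), 3(W) — all W, so L
n=9: →8(L), so W
n=10: →9(W), 7(W), 5(W) — all W, so L
n=11: →10(L), so W
n=12: →11(W), 9(W), 7(W) — all W, so L
n=13: →12(L), so W
n=14: →13(W), 11(W), 9(W) — all W, so L
n=15: →14(L), so W
n=16: →15(W), 13(W), 11(W) — all W, so L
n=17: →16(L), so W
n=18: →17(W), 15(W), 13(W) — all W, so L
n=19: →18(L), so W
n=20: →19(W), 17(W), 15(W) — all W, so L
n=21: →20(L), so W
n=22: →21(W), 19(W), 17(W) — all W, so L
n=23: →22(L), so W
n=24: →23(W), 21(W), 19(W) — all W, so L
n=25: →24(L), so W
n=26: →25(W), 23(W), 21(W) — all W, so L
n=27: →26(L), so W
n=28: →27(W), 25(W), 23(W) — all W, so L
n=29: →28(L), so W
n=30: →29(W), 27(W), 25(W) — all W, so L
n=31: →30(L), so W
n=32: →31(W), 29(W), 27(W) — all W, so L
n=33: →32(L), so W
n=34: →33(W), 31(W), 29(W) — all W, so L
n=35: →34(L), so W
n=36: →35(W), 33(W), 31(W) — all W, so L
n=37: →36(L), so W
n=38: →37(W), 35(W), 33(W) — all W, so L
n=39: →38(L), so W
The losing starting values of n are exactly the entries labelled L in this table (20 of them).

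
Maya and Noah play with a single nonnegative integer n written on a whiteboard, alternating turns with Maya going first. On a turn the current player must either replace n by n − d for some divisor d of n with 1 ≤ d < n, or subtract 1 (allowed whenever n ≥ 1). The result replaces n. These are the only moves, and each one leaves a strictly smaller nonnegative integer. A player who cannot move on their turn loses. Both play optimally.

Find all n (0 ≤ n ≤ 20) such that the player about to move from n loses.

0, 2, 5, 7, 9, 11, 13, 15, 17, 19

Classify positions by backward induction: terminal positions (no move available) are L. From any other position, the mover wins iff some move reaches an L.
n=0: no move → L
n=1: reaches L-position 0 → W
n=2: only reaches 1(W), which is W → L
n=3: reaches L-position 2 → W
n=4: reaches L-position 2 → W
n=5: only reaches 4(W), which is W → L
n=6: reaches L-position 5 → W
n=7: only reaches 6(W), which is W → L
n=8: reaches L-position 7 → W
n=9: only reaches 6(W), 8(W), all W → L
n=10: reaches L-position 5 → W
n=11: only reaches 10(W), which is W → L
n=12: reaches L-position 9 → W
n=13: only reaches 12(W), which is W → L
n=14: reaches L-position 7 → W
n=15: only reaches 10(W), 12(W), 14(W), all W → L
n=16: reaches L-position 15 → W
n=17: only reaches 16(W), which is W → L
n=18: reaches L-position 9 → W
n=19: only reaches 18(W), which is W → L
n=20: reaches L-position 15 → W
The losing starting values of n are exactly the entries labelled L in this table (10 of them).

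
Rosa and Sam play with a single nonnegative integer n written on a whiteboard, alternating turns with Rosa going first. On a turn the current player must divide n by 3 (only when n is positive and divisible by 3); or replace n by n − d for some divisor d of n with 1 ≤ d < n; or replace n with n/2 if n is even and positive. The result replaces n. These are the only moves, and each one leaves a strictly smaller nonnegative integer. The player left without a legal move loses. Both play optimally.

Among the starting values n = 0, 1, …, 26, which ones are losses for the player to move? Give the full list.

0, 1, 4, 7, 9, 11, 13, 15, 17, 19, 23, 25

Build the W/L table. Terminal = L. A non-terminal position is W if it has a move to some L; otherwise it is L.
n=0: no move → L
n=1: no move → L
n=2: can move to 1, which is L ⇒ W
n=3: can move to 1, which is L ⇒ W
n=4: moves to 2(W), 3(W); every one is W ⇒ L
n=5: can move to 4, which is L ⇒ W
n=6: can move to 4, which is L ⇒ W
n=7: the only move is to 6(W), a W ⇒ L
n=8: can move to 4, which is L ⇒ W
n=9: moves to 3(W), 6(W), 8(W); every one is W ⇒ L
n=10: can move to 9, which is L ⇒ W
n=11: the only move is to 10(W), a W ⇒ L
n=12: can move to 4, which is L ⇒ W
n=13: the only move is to 12(W), a W ⇒ L
n=14: can move to 7, which is L ⇒ W
n=15: moves to 5(W), 10(W), 12(W), 14(W); every one is W ⇒ L
n=16: can move to 15, which is L ⇒ W
n=17: the only move is to 16(W), a W ⇒ L
n=18: can move to 9, which is L ⇒ W
n=19: the only move is to 18(W), a W ⇒ L
n=20: can move to 15, which is L ⇒ W
n=21: can move to 7, which is L ⇒ W
n=22: can move to 11, which is L ⇒ W
n=23: the only move is to 22(W), a W ⇒ L
n=24: can move to 23, which is L ⇒ W
n=25: moves to 20(W), 24(W); every one is W ⇒ L
n=26: can move to 13, which is L ⇒ W
The losing starting values of n are exactly the entries labelled L in this table (12 of them).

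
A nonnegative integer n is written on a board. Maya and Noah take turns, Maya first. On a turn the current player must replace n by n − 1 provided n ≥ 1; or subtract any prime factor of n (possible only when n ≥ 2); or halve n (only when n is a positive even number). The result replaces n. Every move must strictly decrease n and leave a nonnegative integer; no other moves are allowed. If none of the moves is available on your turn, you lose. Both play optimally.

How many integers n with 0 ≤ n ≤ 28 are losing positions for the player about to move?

Build the W/L table. Terminal = L. A non-terminal position is W if it has a move to some L; otherwise it is L.
n=0: no move → L
n=1: can move to 0, which is L ⇒ W
n=2: can move to 0, which is L ⇒ W
n=3: can move to 0, which is L ⇒ W
n=4: moves to 2(W), 3(W); every one is W ⇒ L
n=5: can move to 0, which is L ⇒ W
n=6: can move to 4, which is L ⇒ W
n=7: can move to 0, which is L ⇒ W
n=8: can move to 4, which is L ⇒ W
n=9: moves to 6(W), 8(W); every one is W ⇒ L
n=10: can move to 9, which is L ⇒ W
n=11: can move to 0, which is L ⇒ W
n=12: can move to 9, which is L ⇒ W
n=13: can move to 0, which is L ⇒ W
n=14: moves to 7(W), 12(W), 13(W); every one is W ⇒ L
n=15: can move to 14, which is L ⇒ W
n=16: can move to 14, which is L ⇒ W
n=17: can move to 0, which is L ⇒ W
n=18: can move to 9, which is L ⇒ W
n=19: can move to 0, which is L ⇒ W
n=20: moves to 10(W), 15(W), 18(W), 19(W); every one is W ⇒ L
n=21: can move to 14, which is L ⇒ W
n=22: can move to 20, which is L ⇒ W
n=23: can move to 0, which is L ⇒ W
n=24: moves to 12(W), 21(W), 22(W), 23(W); every one is W ⇒ L
n=25: can move to 20, which is L ⇒ W
n=26: can move to 24, which is L ⇒ W
n=27: can move to 24, which is L ⇒ W
n=28: can move to 14, which is L ⇒ W
L entries with 0 ≤ n ≤ 28: n = 0, 4, 9, 14, 20, 24; that makes 6.

6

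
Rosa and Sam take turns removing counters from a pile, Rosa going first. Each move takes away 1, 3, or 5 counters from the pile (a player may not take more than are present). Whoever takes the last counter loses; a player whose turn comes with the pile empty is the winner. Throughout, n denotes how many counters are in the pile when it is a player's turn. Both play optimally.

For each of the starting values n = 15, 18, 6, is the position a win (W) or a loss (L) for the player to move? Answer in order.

Positions with no move are W. A position that does have a move is losing for the player to move precisely when every available move leads to a winning position for the opponent. Fill in the labels:
n=0: no move; the opponent has just taken the last counter and therefore loses → W
n=1: only reaches 0(W), which is W → L
n=2: reaches L-position 1 → W
n=3: only reaches 2(W), 0(W), all W → L
n=4: reaches L-position 3 → W
n=5: only reaches 4(W), 2(W), 0(W), all W → L
n=6: reaches L-position 5 → W
n=7: only reaches 6(W), 4(W), 2(W), all W → L
n=8: reaches L-position 7 → W
n=9: only reaches 8(W), 6(W), 4(W), all W → L
n=10: reaches L-position 9 → W
n=11: only reaches 10(W), 8(W), 6(W), all W → L
n=12: reaches L-position 11 → W
n=13: only reaches 12(W), 10(W), 8(W), all W → L
n=14: reaches L-position 13 → W
n=15: only reaches 14(W), 12(W), 10(W), all W → L
n=16: reaches L-position 15 → W
n=17: only reaches 16(W), 14(W), 12(W), all W → L
n=18: reaches L-position 17 → W

15: L, 18: W, 6: W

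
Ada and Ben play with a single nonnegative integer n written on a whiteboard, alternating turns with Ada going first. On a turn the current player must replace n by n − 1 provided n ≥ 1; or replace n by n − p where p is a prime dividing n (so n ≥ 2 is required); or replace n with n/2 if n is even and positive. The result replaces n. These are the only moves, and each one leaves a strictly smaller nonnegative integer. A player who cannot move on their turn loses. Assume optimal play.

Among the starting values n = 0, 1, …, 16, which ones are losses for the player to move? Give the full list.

Work bottom-up. With no move the player to move loses. Otherwise the position is W if at least one move leads to an L position for the opponent, and L if every move leads to a W.
n=0: no move → L
n=1: →0(L), so W
n=2: →0(L), so W
n=3: →0(L), so W
n=4: →2(W), 3(W) — all W, so L
n=5: →0(L), so W
n=6: →4(L), so W
n=7: →0(L), so W
n=8: →4(L), so W
n=9: →6(W), 8(W) — all W, so L
n=10: →9(L), so W
n=11: →0(L), so W
n=12: →9(L), so W
n=13: →0(L), so W
n=14: →7(W), 12(W), 13(W) — all W, so L
n=15: →14(L), so W
n=16: →14(L), so W
The losing starting values of n are exactly the entries labelled L in this table (4 of them).

0, 4, 9, 14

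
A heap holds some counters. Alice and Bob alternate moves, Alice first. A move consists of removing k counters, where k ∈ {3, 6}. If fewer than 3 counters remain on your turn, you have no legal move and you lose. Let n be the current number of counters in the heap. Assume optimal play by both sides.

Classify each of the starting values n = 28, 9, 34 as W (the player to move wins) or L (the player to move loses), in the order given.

Label each position W (a win for the player to move) or L (a loss). A position with no legal move is L; any other position is W exactly when some move reaches an L, and L when every move reaches a W.
n=0: no move → L
n=1: no move → L
n=2: no move → L
n=3: can move to 0, which is L ⇒ W
n=4: can move to 1, which is L ⇒ W
n=5: can move to 2, which is L ⇒ W
n=6: can move to 0, which is L ⇒ W
n=7: can move to 1, which is L ⇒ W
n=8: can move to 2, which is L ⇒ W
n=9: moves to 6(W), 3(W); every one is W ⇒ L
n=10: moves to 7(W), 4(W); every one is W ⇒ L
n=11: moves to 8(W), 5(W); every one is W ⇒ L
n=12: can move to 9, which is L ⇒ W
n=13: can move to 10, which is L ⇒ W
n=14: can move to 11, which is L ⇒ W
n=15: can move to 9, which is L ⇒ W
n=16: can move to 10, which is L ⇒ W
n=17: can move to 11, which is L ⇒ W
n=18: moves to 15(W), 12(W); every one is W ⇒ L
n=19: moves to 16(W), 13(W); every one is W ⇒ L
n=20: moves to 17(W), 14(W); every one is W ⇒ L
n=21: can move to 18, which is L ⇒ W
n=22: can move to 19, which is L ⇒ W
n=23: can move to 20, which is L ⇒ W
n=24: can move to 18, which is L ⇒ W
n=25: can move to 19, which is L ⇒ W
n=26: can move to 20, which is L ⇒ W
n=27: moves to 24(W), 21(W); every one is W ⇒ L
n=28: moves to 25(W), 22(W); every one is W ⇒ L
n=29: moves to 26(W), 23(W); every one is W ⇒ L
n=30: can move to 27, which is L ⇒ W
n=31: can move to 28, which is L ⇒ W
n=32: can move to 29, which is L ⇒ W
n=33: can move to 27, which is L ⇒ W
n=34: can move to 28, which is L ⇒ W

28: L, 9: L, 34: W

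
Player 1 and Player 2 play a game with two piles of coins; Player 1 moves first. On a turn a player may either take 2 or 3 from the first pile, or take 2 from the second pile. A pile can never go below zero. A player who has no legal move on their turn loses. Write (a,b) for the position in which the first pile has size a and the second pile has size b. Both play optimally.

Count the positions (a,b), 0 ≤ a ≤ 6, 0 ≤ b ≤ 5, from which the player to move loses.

20

Positions with no move are L. A position that does have a move is losing for the player to move precisely when every available move leads to a winning position for the opponent. Fill in the labels:
Every move lowers a or b (never raises either), so fill the grid row by row in increasing a, and left to right within a row: each cell's successors are then already labelled.
      b=0  b=1  b=2  b=3  b=4  b=5
a=0:    L    L    W    W    L    L
a=1:    L    L    W    W    L    L
a=2:    W    W    L    L    W    W
a=3:    W    W    L    L    W    W
a=4:    W    W    W    W    W    W
a=5:    L    L    W    W    L    L
a=6:    L    L    W    W    L    L
Cells with no legal move (terminal, hence L): (0,0), (0,1), (1,0), (1,1).
The remaining L cells, each justified by listing all of its moves:
(0,4): only reaches (0,2)(W), which is W → L
(0,5): only reaches (0,3)(W), which is W → L
(1,4): only reaches (1,2)(W), which is W → L
(1,5): only reaches (1,3)(W), which is W → L
(2,2): only reaches (0,2)(W), (2,0)(W), all W → L
(2,3): only reaches (0,3)(W), (2,1)(W), all W → L
(3,2): only reaches (1,2)(W), (0,2)(W), (3,0)(W), all W → L
(3,3): only reaches (1,3)(W), (0,3)(W), (3,1)(W), all W → L
(5,0): only reaches (3,0)(W), (2,0)(W), all W → L
(5,1): only reaches (3,1)(W), (2,1)(W), all W → L
(5,4): only reaches (3,4)(W), (2,4)(W), (5,2)(W), all W → L
(5,5): only reaches (3,5)(W), (2,5)(W), (5,3)(W), all W → L
(6,0): only reaches (4,0)(W), (3,0)(W), all W → L
(6,1): only reaches (4,1)(W), (3,1)(W), all W → L
(6,4): only reaches (4,4)(W), (3,4)(W), (6,2)(W), all W → L
(6,5): only reaches (4,5)(W), (3,5)(W), (6,3)(W), all W → L
Every other cell has at least one move into one of the L cells above, so it is W.
L cells per row: a=0: 4, a=1: 4, a=2: 2, a=3: 2, a=4: 0, a=5: 4, a=6: 4; total 20.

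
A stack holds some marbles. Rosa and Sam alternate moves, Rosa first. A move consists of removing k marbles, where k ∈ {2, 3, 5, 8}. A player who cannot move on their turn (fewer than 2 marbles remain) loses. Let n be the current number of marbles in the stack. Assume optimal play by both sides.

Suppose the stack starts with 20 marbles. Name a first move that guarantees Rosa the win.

Remove 2, leaving 18.

Label each position W (a win for the player to move) or L (a loss). A position with no legal move is L; any other position is W exactly when some move reaches an L, and L when every move reaches a W.
n=0: no move → L
n=1: no move → L
n=2: W (go to 0, an L position)
n=3: W (go to 1, an L position)
n=4: W (go to 1, an L position)
n=5: W (go to 0, an L position)
n=6: W (go to 1, an L position)
n=7: L (options 5(W), 4(W), 2(W) are all W)
n=8: W (go to 0, an L position)
n=9: W (go to 7, an L position)
n=10: W (go to 7, an L position)
n=11: L (options 9(W), 8(W), 6(W), 3(W) are all W)
n=12: W (go to 7, an L position)
n=13: W (go to 11, an L position)
n=14: W (go to 11, an L position)
n=15: W (go to 7, an L position)
n=16: W (go to 11, an L position)
n=17: L (options 15(W), 14(W), 12(W), 9(W) are all W)
n=18: L (options 16(W), 15(W), 13(W), 10(W) are all W)
n=19: W (go to 17, an L position)
n=20: W (go to 18, an L position)
From 20, the L positions reachable in one move are: 18, 17. Any move reaching one of these is winning.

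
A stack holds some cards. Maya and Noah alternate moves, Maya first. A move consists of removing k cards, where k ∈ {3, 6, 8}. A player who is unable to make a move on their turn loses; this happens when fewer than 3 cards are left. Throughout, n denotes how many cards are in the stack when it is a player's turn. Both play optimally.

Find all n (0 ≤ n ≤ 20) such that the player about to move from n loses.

Work bottom-up. With no move the player to move loses. Otherwise the position is W if at least one move leads to an L position for the opponent, and L if every move leads to a W.
n=0: no move → L
n=1: no move → L
n=2: no move → L
n=3: reaches L-position 0 → W
n=4: reaches L-position 1 → W
n=5: reaches L-position 2 → W
n=6: reaches L-position 0 → W
n=7: reaches L-position 1 → W
n=8: reaches L-position 2 → W
n=9: reaches L-position 1 → W
n=10: reaches L-position 2 → W
n=11: only reaches 8(W), 5(W), 3(W), all W → L
n=12: only reaches 9(W), 6(W), 4(W), all W → L
n=13: only reaches 10(W), 7(W), 5(W), all W → L
n=14: reaches L-position 11 → W
n=15: reaches L-position 12 → W
n=16: reaches L-position 13 → W
n=17: reaches L-position 11 → W
n=18: reaches L-position 12 → W
n=19: reaches L-position 13 → W
n=20: reaches L-position 12 → W
The losing starting values of n are exactly the entries labelled L in this table (6 of them).

0, 1, 2, 11, 12, 13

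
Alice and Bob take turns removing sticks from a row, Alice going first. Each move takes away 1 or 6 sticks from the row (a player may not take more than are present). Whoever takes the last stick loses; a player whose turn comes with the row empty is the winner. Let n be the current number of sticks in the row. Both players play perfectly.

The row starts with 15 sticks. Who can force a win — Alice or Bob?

Compute win/loss labels from the base case upward. A position with no move is W. Any other position is W if it can reach an L in one move, else L.
n=0: no move; the opponent has just taken the last stick and therefore loses → W
n=1: the only move is to 0(W), a W ⇒ L
n=2: can move to 1, which is L ⇒ W
n=3: the only move is to 2(W), a W ⇒ L
n=4: can move to 3, which is L ⇒ W
n=5: the only move is to 4(W), a W ⇒ L
n=6: can move to 5, which is L ⇒ W
n=7: can move to 1, which is L ⇒ W
n=8: moves to 7(W), 2(W); every one is W ⇒ L
n=9: can move to 8, which is L ⇒ W
n=10: moves to 9(W), 4(W); every one is W ⇒ L
n=11: can move to 10, which is L ⇒ W
n=12: moves to 11(W), 6(W); every one is W ⇒ L
n=13: can move to 12, which is L ⇒ W
n=14: can move to 8, which is L ⇒ W
n=15: moves to 14(W), 9(W); every one is W ⇒ L
The starting position 15 is L: whatever Alice does, the opponent receives a W position.

Bob wins.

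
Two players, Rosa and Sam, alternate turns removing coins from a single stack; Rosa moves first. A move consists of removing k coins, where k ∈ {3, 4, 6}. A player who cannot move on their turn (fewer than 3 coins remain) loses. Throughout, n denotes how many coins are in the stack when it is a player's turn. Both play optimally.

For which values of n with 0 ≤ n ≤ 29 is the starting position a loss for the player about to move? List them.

Compute win/loss labels from the base case upward. A position with no move is L. Any other position is W if it can reach an L in one move, else L.
n=0: no move → L
n=1: no move → L
n=2: no move → L
n=3: →0(L), so W
n=4: →1(L), so W
n=5: →2(L), so W
n=6: →2(L), so W
n=7: →1(L), so W
n=8: →2(L), so W
n=9: →6(W), 5(W), 3(W) — all W, so L
n=10: →7(W), 6(W), 4(W) — all W, so L
n=11: →8(W), 7(W), 5(W) — all W, so L
n=12: →9(L), so W
n=13: →10(L), so W
n=14: →11(L), so W
n=15: →11(L), so W
n=16: →10(L), so W
n=17: →11(L), so W
n=18: →15(W), 14(W), 12(W) — all W, so L
n=19: →16(W), 15(W), 13(W) — all W, so L
n=20: →17(W), 16(W), 14(W) — all W, so L
n=21: →18(L), so W
n=22: →19(L), so W
n=23: →20(L), so W
n=24: →20(L), so W
n=25: →19(L), so W
n=26: →20(L), so W
n=27: →24(W), 23(W), 21(W) — all W, so L
n=28: →25(W), 24(W), 22(W) — all W, so L
n=29: →26(W), 25(W), 23(W) — all W, so L
Reading off the rows marked L gives the requested list; there are 12 such values of n.

0, 1, 2, 9, 10, 11, 18, 19, 20, 27, 28, 29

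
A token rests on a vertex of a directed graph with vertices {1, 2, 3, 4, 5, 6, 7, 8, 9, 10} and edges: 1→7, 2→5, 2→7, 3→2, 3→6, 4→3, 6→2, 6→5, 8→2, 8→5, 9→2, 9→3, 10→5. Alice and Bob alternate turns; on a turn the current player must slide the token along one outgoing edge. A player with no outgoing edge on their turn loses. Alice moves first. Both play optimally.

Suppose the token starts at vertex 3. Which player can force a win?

Label each position W (a win for the player to move) or L (a loss). A position with no legal move is L; any other position is W exactly when some move reaches an L, and L when every move reaches a W.
Every edge goes from a vertex to one that appears earlier in the order 5, 7, 2, 6, 1, 8, 3, 4, 9, 10, so processing vertices in that order labels each vertex after all of its successors.
5: no outgoing edge → L
7: no outgoing edge → L
2: can move to 7, which is L ⇒ W
6: can move to 5, which is L ⇒ W
1: can move to 7, which is L ⇒ W
8: can move to 5, which is L ⇒ W
3: moves to 6(W), 2(W); every one is W ⇒ L
4: can move to 3, which is L ⇒ W
9: can move to 3, which is L ⇒ W
10: can move to 5, which is L ⇒ W
The starting position 3 is L: whatever Alice does, the opponent receives a W position.

Bob wins.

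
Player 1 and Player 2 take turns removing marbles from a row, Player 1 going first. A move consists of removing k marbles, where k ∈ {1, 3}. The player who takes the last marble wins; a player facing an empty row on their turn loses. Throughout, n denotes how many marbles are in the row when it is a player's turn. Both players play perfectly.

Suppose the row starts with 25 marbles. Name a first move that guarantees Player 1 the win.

Remove 1, leaving 24.

Classify positions by backward induction: terminal positions (no move available) are L. From any other position, the mover wins iff some move reaches an L.
n=0: no move → L
n=1: can move to 0, which is L ⇒ W
n=2: the only move is to 1(W), a W ⇒ L
n=3: can move to 2, which is L ⇒ W
n=4: moves to 3(W), 1(W); every one is W ⇒ L
n=5: can move to 4, which is L ⇒ W
n=6: moves to 5(W), 3(W); every one is W ⇒ L
n=7: can move to 6, which is L ⇒ W
n=8: moves to 7(W), 5(W); every one is W ⇒ L
n=9: can move to 8, which is L ⇒ W
n=10: moves to 9(W), 7(W); every one is W ⇒ L
n=11: can move to 10, which is L ⇒ W
n=12: moves to 11(W), 9(W); every one is W ⇒ L
n=13: can move to 12, which is L ⇒ W
n=14: moves to 13(W), 11(W); every one is W ⇒ L
n=15: can move to 14, which is L ⇒ W
n=16: moves to 15(W), 13(W); every one is W ⇒ L
n=17: can move to 16, which is L ⇒ W
n=18: moves to 17(W), 15(W); every one is W ⇒ L
n=19: can move to 18, which is L ⇒ W
n=20: moves to 19(W), 17(W); every one is W ⇒ L
n=21: can move to 20, which is L ⇒ W
n=22: moves to 21(W), 19(W); every one is W ⇒ L
n=23: can move to 22, which is L ⇒ W
n=24: moves to 23(W), 21(W); every one is W ⇒ L
n=25: can move to 24, which is L ⇒ W
From 25, the L positions reachable in one move are: 24, 22. Any move reaching one of these is winning.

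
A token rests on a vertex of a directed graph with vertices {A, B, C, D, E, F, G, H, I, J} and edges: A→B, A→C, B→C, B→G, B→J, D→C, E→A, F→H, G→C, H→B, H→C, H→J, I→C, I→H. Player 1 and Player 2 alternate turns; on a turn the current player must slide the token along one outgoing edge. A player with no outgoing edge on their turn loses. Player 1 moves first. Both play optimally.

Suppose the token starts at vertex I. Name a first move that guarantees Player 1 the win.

Move to C.

Build the W/L table. Terminal = L. A non-terminal position is W if it has a move to some L; otherwise it is L.
Every edge goes from a vertex to one that appears earlier in the order C, J, G, B, H, D, A, I, E, F, so processing vertices in that order labels each vertex after all of its successors.
C: no outgoing edge → L
J: no outgoing edge → L
G: reaches L-position C → W
B: reaches L-position J → W
H: reaches L-position J → W
D: reaches L-position C → W
A: reaches L-position C → W
I: reaches L-position C → W
E: only reaches A(W), which is W → L
F: only reaches H(W), which is W → L
From I, the L positions reachable in one move are: C.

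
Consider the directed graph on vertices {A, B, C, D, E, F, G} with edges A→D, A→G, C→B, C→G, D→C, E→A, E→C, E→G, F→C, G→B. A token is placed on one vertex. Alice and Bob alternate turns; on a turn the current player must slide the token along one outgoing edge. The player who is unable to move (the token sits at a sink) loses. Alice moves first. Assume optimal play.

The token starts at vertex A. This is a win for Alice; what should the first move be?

Positions with no move are L. A position that does have a move is losing for the player to move precisely when every available move leads to a winning position for the opponent. Fill in the labels:
Every edge goes from a vertex to one that appears earlier in the order B, G, C, F, D, A, E, so processing vertices in that order labels each vertex after all of its successors.
B: no outgoing edge → L
G: reaches L-position B → W
C: reaches L-position B → W
F: only reaches C(W), which is W → L
D: only reaches C(W), which is W → L
A: reaches L-position D → W
E: only reaches A(W), C(W), G(W), all W → L
From A, the L positions reachable in one move are: D.

Move to D.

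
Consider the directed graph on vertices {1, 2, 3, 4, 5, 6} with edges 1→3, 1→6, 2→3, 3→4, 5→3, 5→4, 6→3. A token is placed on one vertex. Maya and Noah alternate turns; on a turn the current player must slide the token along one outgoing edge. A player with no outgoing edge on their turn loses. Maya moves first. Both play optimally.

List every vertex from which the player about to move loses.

Use the standard recursion: the mover loses at a terminal position; elsewhere, the mover wins exactly when some move hands the opponent an L position.
Every edge goes from a vertex to one that appears earlier in the order 4, 3, 6, 5, 2, 1, so processing vertices in that order labels each vertex after all of its successors.
4: no outgoing edge → L
3: →4(L), so W
6: →3(W) only, which is W, so L
5: →4(L), so W
2: →3(W) only, which is W, so L
1: →6(L), so W
Reading off the rows marked L gives the requested list; there are 3 such vertices.

2, 4, 6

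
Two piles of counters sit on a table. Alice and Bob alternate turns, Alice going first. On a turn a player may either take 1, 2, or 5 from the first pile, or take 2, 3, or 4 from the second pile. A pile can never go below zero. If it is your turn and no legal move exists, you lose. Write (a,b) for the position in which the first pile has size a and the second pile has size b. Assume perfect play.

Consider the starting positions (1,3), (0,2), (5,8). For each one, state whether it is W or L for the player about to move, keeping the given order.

Label each position W (a win for the player to move) or L (a loss). A position with no legal move is L; any other position is W exactly when some move reaches an L, and L when every move reaches a W.
No move ever increases a pile, so every position that can arise here has a ≤ 5 and b ≤ 8; it is enough to label the cells with 0 ≤ a ≤ 5 and 0 ≤ b ≤ 8.
Every move lowers a or b (never raises either), so fill the grid row by row in increasing a, and left to right within a row: each cell's successors are then already labelled.
      b=0  b=1  b=2  b=3  b=4  b=5  b=6  b=7  b=8
a=0:    L    L    W    W    W    W    L    L    W
a=1:    W    W    L    L    W    W    W    W    L
a=2:    W    W    W    W    L    L    W    W    W
a=3:    L    L    W    W    W    W    L    L    W
a=4:    W    W    L    L    W    W    W    W    L
a=5:    W    W    W    W    L    L    W    W    W
Cells with no legal move (terminal, hence L): (0,0), (0,1).
The remaining L cells, each justified by listing all of its moves:
(0,6): moves to (0,4)(W), (0,3)(W), (0,2)(W); every one is W ⇒ L
(0,7): moves to (0,5)(W), (0,4)(W), (0,3)(W); every one is W ⇒ L
(1,2): moves to (0,2)(W), (1,0)(W); every one is W ⇒ L
(1,3): moves to (0,3)(W), (1,1)(W), (1,0)(W); every one is W ⇒ L
(1,8): moves to (0,8)(W), (1,6)(W), (1,5)(W), (1,4)(W); every one is W ⇒ L
(2,4): moves to (1,4)(W), (0,4)(W), (2,2)(W), (2,1)(W), (2,0)(W); every one is W ⇒ L
(2,5): moves to (1,5)(W), (0,5)(W), (2,3)(W), (2,2)(W), (2,1)(W); every one is W ⇒ L
(3,0): moves to (2,0)(W), (1,0)(W); every one is W ⇒ L
(3,1): moves to (2,1)(W), (1,1)(W); every one is W ⇒ L
(3,6): moves to (2,6)(W), (1,6)(W), (3,4)(W), (3,3)(W), (3,2)(W); every one is W ⇒ L
(3,7): moves to (2,7)(W), (1,7)(W), (3,5)(W), (3,4)(W), (3,3)(W); every one is W ⇒ L
(4,2): moves to (3,2)(W), (2,2)(W), (4,0)(W); every one is W ⇒ L
(4,3): moves to (3,3)(W), (2,3)(W), (4,1)(W), (4,0)(W); every one is W ⇒ L
(4,8): moves to (3,8)(W), (2,8)(W), (4,6)(W), (4,5)(W), (4,4)(W); every one is W ⇒ L
(5,4): moves to (4,4)(W), (3,4)(W), (0,4)(W), (5,2)(W), (5,1)(W), (5,0)(W); every one is W ⇒ L
(5,5): moves to (4,5)(W), (3,5)(W), (0,5)(W), (5,3)(W), (5,2)(W), (5,1)(W); every one is W ⇒ L
Every other cell has at least one move into one of the L cells above, so it is W.
(1,3): one of the L cells justified above, so L
(0,2): the move to (0,0) reaches an L cell, so W
(5,8): the move to (4,8) reaches an L cell, so W

(1,3): L, (0,2): W, (5,8): W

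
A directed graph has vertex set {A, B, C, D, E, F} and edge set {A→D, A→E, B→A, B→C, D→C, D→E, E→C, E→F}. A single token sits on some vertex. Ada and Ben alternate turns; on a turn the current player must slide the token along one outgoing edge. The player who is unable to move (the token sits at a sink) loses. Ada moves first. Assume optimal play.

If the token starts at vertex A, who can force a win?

Ben wins.

Classify positions by backward induction: terminal positions (no move available) are L. From any other position, the mover wins iff some move reaches an L.
Every edge goes from a vertex to one that appears earlier in the order C, F, E, D, A, B, so processing vertices in that order labels each vertex after all of its successors.
C: no outgoing edge → L
F: no outgoing edge → L
E: →F(L), so W
D: →C(L), so W
A: →D(W), E(W) — all W, so L
B: →A(L), so W
Every move from A reaches a W position, so the mover loses.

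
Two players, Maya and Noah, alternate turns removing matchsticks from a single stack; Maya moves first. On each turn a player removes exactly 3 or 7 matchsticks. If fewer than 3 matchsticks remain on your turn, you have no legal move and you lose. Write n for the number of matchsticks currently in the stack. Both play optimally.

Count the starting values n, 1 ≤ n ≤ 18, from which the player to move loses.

7

Classify positions by backward induction: terminal positions (no move available) are L. From any other position, the mover wins iff some move reaches an L.
n=0: no move → L
n=1: no move → L
n=2: no move → L
n=3: can move to 0, which is L ⇒ W
n=4: can move to 1, which is L ⇒ W
n=5: can move to 2, which is L ⇒ W
n=6: the only move is to 3(W), a W ⇒ L
n=7: can move to 0, which is L ⇒ W
n=8: can move to 1, which is L ⇒ W
n=9: can move to 6, which is L ⇒ W
n=10: moves to 7(W), 3(W); every one is W ⇒ L
n=11: moves to 8(W), 4(W); every one is W ⇒ L
n=12: moves to 9(W), 5(W); every one is W ⇒ L
n=13: can move to 10, which is L ⇒ W
n=14: can move to 11, which is L ⇒ W
n=15: can move to 12, which is L ⇒ W
n=16: moves to 13(W), 9(W); every one is W ⇒ L
n=17: can move to 10, which is L ⇒ W
n=18: can move to 11, which is L ⇒ W
L entries with 1 ≤ n ≤ 18 (n=0 is outside the asked range and is not counted): n = 1, 2, 6, 10, 11, 12, 16; that makes 7.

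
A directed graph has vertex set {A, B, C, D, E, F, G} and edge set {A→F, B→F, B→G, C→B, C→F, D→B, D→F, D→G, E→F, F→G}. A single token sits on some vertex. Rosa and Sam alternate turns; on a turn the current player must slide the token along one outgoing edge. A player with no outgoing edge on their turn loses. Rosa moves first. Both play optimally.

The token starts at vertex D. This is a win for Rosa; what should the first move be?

Move to G.

Positions with no move are L. A position that does have a move is losing for the player to move precisely when every available move leads to a winning position for the opponent. Fill in the labels:
Every edge goes from a vertex to one that appears earlier in the order G, F, B, D, C, E, A, so processing vertices in that order labels each vertex after all of its successors.
G: no outgoing edge → L
F: →G(L), so W
B: →G(L), so W
D: →G(L), so W
C: →B(W), F(W) — all W, so L
E: →F(W) only, which is W, so L
A: →F(W) only, which is W, so L
From D, the L positions reachable in one move are: G.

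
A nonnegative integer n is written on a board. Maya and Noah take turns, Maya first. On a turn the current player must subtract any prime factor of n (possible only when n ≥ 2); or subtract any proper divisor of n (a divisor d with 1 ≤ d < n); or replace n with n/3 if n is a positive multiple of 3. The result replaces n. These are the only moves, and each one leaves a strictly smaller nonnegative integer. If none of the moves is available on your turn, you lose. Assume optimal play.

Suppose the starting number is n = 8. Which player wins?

Maya wins.

Label each position W (a win for the player to move) or L (a loss). A position with no legal move is L; any other position is W exactly when some move reaches an L, and L when every move reaches a W.
n=0: no move → L
n=1: no move → L
n=2: W (go to 0, an L position)
n=3: W (go to 0, an L position)
n=4: L (options 2(W), 3(W) are all W)
n=5: W (go to 0, an L position)
n=6: W (go to 4, an L position)
n=7: W (go to 0, an L position)
n=8: W (go to 4, an L position)
From 8 Maya can move to 4, reaching an L position.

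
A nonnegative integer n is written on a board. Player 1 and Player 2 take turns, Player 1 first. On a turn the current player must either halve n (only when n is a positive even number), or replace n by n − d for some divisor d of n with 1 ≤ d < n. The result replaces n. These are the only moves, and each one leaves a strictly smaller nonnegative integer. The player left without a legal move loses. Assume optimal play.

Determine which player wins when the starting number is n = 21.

Use the standard recursion: the mover loses at a terminal position; elsewhere, the mover wins exactly when some move hands the opponent an L position.
n=0: no move → L
n=1: no move → L
n=2: →1(L), so W
n=3: →2(W) only, which is W, so L
n=4: →3(L), so W
n=5: →4(W) only, which is W, so L
n=6: →3(L), so W
n=7: →6(W) only, which is W, so L
n=8: →7(L), so W
n=9: →6(W), 8(W) — all W, so L
n=10: →5(L), so W
n=11: →10(W) only, which is W, so L
n=12: →9(L), so W
n=13: →12(W) only, which is W, so L
n=14: →7(L), so W
n=15: →10(W), 12(W), 14(W) — all W, so L
n=16: →15(L), so W
n=17: →16(W) only, which is W, so L
n=18: →9(L), so W
n=19: →18(W) only, which is W, so L
n=20: →15(L), so W
n=21: →14(W), 18(W), 20(W) — all W, so L
The starting position 21 is L: whatever Player 1 does, the opponent receives a W position.

Player 2 wins.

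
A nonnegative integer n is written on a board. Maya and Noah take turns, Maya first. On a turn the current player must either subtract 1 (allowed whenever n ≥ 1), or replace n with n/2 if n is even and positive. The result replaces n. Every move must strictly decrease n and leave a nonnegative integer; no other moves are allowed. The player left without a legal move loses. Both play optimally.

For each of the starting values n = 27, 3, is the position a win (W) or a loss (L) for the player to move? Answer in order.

27: L, 3: W

Work bottom-up. With no move the player to move loses. Otherwise the position is W if at least one move leads to an L position for the opponent, and L if every move leads to a W.
n=0: no move → L
n=1: →0(L), so W
n=2: →1(W) only, which is W, so L
n=3: →2(L), so W
n=4: →2(L), so W
n=5: →4(W) only, which is W, so L
n=6: →5(L), so W
n=7: →6(W) only, which is W, so L
n=8: →7(L), so W
n=9: →8(W) only, which is W, so L
n=10: →5(L), so W
n=11: →10(W) only, which is W, so L
n=12: →11(L), so W
n=13: →12(W) only, which is W, so L
n=14: →7(L), so W
n=15: →14(W) only, which is W, so L
n=16: →15(L), so W
n=17: →16(W) only, which is W, so L
n=18: →9(L), so W
n=19: →18(W) only, which is W, so L
n=20: →19(L), so W
n=21: →20(W) only, which is W, so L
n=22: →11(L), so W
n=23: →22(W) only, which is W, so L
n=24: →23(L), so W
n=25: →24(W) only, which is W, so L
n=26: →13(L), so W
n=27: →26(W) only, which is W, so L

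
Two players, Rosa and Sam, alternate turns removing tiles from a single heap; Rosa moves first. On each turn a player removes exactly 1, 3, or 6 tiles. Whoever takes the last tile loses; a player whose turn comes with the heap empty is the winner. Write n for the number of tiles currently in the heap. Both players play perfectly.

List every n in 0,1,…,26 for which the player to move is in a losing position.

1, 3, 5, 10, 12, 14, 19, 21, 23

Label each position W (a win for the player to move) or L (a loss). A position with no legal move is W; any other position is W exactly when some move reaches an L, and L when every move reaches a W.
n=0: no move; the opponent has just taken the last tile and therefore loses → W
n=1: the only move is to 0(W), a W ⇒ L
n=2: can move to 1, which is L ⇒ W
n=3: moves to 2(W), 0(W); every one is W ⇒ L
n=4: can move to 3, which is L ⇒ W
n=5: moves to 4(W), 2(W); every one is W ⇒ L
n=6: can move to 5, which is L ⇒ W
n=7: can move to 1, which is L ⇒ W
n=8: can move to 5, which is L ⇒ W
n=9: can move to 3, which is L ⇒ W
n=10: moves to 9(W), 7(W), 4(W); every one is W ⇒ L
n=11: can move to 10, which is L ⇒ W
n=12: moves to 11(W), 9(W), 6(W); every one is W ⇒ L
n=13: can move to 12, which is L ⇒ W
n=14: moves to 13(W), 11(W), 8(W); every one is W ⇒ L
n=15: can move to 14, which is L ⇒ W
n=16: can move to 10, which is L ⇒ W
n=17: can move to 14, which is L ⇒ W
n=18: can move to 12, which is L ⇒ W
n=19: moves to 18(W), 16(W), 13(W); every one is W ⇒ L
n=20: can move to 19, which is L ⇒ W
n=21: moves to 20(W), 18(W), 15(W); every one is W ⇒ L
n=22: can move to 21, which is L ⇒ W
n=23: moves to 22(W), 20(W), 17(W); every one is W ⇒ L
n=24: can move to 23, which is L ⇒ W
n=25: can move to 19, which is L ⇒ W
n=26: can move to 23, which is L ⇒ W
The losing starting values of n are exactly the entries labelled L in this table (9 of them).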